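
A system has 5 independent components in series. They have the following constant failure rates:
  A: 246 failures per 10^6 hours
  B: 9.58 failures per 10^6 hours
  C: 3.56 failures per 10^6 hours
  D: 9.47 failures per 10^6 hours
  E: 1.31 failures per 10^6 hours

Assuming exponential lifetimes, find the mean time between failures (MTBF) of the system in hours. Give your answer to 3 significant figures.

Series of exponential components: λ_sys = Σ λ_i
λ_sys = 0.000246 + 0.00000958 + 0.00000356 + 0.00000947 + 0.00000131 = 2.6992e-04 /h
MTBF = 1 / λ_sys = 3700 h

3700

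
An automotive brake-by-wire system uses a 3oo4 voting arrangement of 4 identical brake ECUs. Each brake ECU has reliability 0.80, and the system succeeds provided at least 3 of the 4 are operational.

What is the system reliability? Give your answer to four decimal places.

R = Σ_{i=3}^{4} C(4,i) p^i (1−p)^{4−i} with p = 0.80
C(4,3)·0.80^3·0.20^1 = 0.409600
C(4,4)·0.80^4·0.20^0 = 0.409600
Sum = 0.8192

0.8192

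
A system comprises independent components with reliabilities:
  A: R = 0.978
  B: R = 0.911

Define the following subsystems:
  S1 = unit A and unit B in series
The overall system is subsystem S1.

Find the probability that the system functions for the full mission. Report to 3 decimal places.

Series (A and B): 0.97800 × 0.91100 = 0.891

0.891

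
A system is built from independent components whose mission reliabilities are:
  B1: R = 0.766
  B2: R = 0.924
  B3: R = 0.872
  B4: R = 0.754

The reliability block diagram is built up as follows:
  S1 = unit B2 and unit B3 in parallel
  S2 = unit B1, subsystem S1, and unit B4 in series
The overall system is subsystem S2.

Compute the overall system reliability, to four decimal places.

Parallel (B2 and B3): 1 − (1 − 0.924000)(1 − 0.872000) = 0.990272
Series (B1, [0.990272], and B4): 0.766000 × 0.990272 × 0.754000 = 0.5719

0.5719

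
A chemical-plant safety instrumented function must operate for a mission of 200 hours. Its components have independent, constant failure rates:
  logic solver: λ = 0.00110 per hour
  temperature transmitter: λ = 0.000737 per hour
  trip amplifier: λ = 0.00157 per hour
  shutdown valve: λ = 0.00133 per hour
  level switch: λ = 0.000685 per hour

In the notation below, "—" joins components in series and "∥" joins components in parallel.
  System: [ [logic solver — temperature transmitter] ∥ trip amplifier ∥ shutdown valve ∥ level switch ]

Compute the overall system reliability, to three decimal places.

R(logic solver) = exp(−0.00110 × 200) = 0.80252
R(temperature transmitter) = exp(−0.000737 × 200) = 0.86295
R(trip amplifier) = exp(−0.00157 × 200) = 0.73052
R(shutdown valve) = exp(−0.00133 × 200) = 0.76644
R(level switch) = exp(−0.000685 × 200) = 0.87197
Series (logic solver and temperature transmitter): 0.80252 × 0.86295 = 0.69253
Parallel ([0.69253], trip amplifier, shutdown valve, and level switch): 1 − (1 − 0.69253)(1 − 0.73052)(1 − 0.76644)(1 − 0.87197) = 0.998

0.998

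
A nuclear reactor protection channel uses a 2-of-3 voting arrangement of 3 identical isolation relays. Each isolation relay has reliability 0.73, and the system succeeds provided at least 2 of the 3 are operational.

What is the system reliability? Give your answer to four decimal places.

R = Σ_{i=2}^{3} C(3,i) p^i (1−p)^{3−i} with p = 0.73
C(3,2)·0.73^2·0.27^1 = 0.431649
C(3,3)·0.73^3·0.27^0 = 0.389017
Sum = 0.8207

0.8207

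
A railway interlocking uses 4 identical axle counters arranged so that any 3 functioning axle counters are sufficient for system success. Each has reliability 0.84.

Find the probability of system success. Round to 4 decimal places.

R = Σ_{i=3}^{4} C(4,i) p^i (1−p)^{4−i} with p = 0.84
C(4,3)·0.84^3·0.16^1 = 0.379331
C(4,4)·0.84^4·0.16^0 = 0.497871
Sum = 0.8772

0.8772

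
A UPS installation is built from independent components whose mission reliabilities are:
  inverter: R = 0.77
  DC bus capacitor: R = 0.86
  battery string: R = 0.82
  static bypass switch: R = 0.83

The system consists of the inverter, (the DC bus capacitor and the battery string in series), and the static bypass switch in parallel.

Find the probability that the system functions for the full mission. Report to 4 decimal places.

0.9885

Series (DC bus capacitor and battery string): 0.860000 × 0.820000 = 0.705200
Parallel (inverter, [0.705200], and static bypass switch): 1 − (1 − 0.770000)(1 − 0.705200)(1 − 0.830000) = 0.9885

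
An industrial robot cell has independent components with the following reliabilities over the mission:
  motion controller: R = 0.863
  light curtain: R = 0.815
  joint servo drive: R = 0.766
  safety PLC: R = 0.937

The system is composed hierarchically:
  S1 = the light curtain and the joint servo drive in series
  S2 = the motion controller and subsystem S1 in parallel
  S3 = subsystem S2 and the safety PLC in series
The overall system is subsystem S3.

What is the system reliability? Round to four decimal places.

Series (light curtain and joint servo drive): 0.815000 × 0.766000 = 0.624290
Parallel (motion controller and [0.624290]): 1 − (1 − 0.863000)(1 − 0.624290) = 0.948528
Series ([0.948528] and safety PLC): 0.948528 × 0.937000 = 0.8888

0.8888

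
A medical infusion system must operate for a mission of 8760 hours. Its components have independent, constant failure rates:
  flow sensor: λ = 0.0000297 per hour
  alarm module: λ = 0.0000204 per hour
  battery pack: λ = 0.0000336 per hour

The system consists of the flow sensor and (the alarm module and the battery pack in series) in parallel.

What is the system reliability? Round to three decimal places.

0.914

R(flow sensor) = exp(−0.0000297 × 8760) = 0.77092
R(alarm module) = exp(−0.0000204 × 8760) = 0.83635
R(battery pack) = exp(−0.0000336 × 8760) = 0.74503
Series (alarm module and battery pack): 0.83635 × 0.74503 = 0.62311
Parallel (flow sensor and [0.62311]): 1 − (1 − 0.77092)(1 − 0.62311) = 0.914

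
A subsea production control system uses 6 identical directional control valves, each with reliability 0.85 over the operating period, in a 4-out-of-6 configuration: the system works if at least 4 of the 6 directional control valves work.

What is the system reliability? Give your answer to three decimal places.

0.953

R = Σ_{i=4}^{6} C(6,i) p^i (1−p)^{6−i} with p = 0.85
C(6,4)·0.85^4·0.15^2 = 0.17618
C(6,5)·0.85^5·0.15^1 = 0.39933
C(6,6)·0.85^6·0.15^0 = 0.37715
Sum = 0.953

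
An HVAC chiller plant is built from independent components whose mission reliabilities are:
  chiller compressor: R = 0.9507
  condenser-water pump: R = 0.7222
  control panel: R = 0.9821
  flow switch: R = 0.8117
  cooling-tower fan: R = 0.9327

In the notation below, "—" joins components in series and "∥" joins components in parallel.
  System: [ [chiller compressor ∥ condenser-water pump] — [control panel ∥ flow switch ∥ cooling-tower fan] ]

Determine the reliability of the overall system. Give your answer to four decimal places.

Parallel (chiller compressor and condenser-water pump): 1 − (1 − 0.950700)(1 − 0.722200) = 0.986304
Parallel (control panel, flow switch, and cooling-tower fan): 1 − (1 − 0.982100)(1 − 0.811700)(1 − 0.932700) = 0.999773
Series ([0.986304] and [0.999773]): 0.986304 × 0.999773 = 0.9861

0.9861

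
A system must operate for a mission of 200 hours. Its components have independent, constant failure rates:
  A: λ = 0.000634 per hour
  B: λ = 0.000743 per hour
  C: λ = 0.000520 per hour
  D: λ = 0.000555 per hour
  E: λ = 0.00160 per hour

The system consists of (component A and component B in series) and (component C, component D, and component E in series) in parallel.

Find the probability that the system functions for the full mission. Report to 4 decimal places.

R(A) = exp(−0.000634 × 200) = 0.880910
R(B) = exp(−0.000743 × 200) = 0.861914
R(C) = exp(−0.000520 × 200) = 0.901225
R(D) = exp(−0.000555 × 200) = 0.894939
R(E) = exp(−0.00160 × 200) = 0.726149
Series (A and B): 0.880910 × 0.861914 = 0.759269
Series (C, D, and E): 0.901225 × 0.894939 × 0.726149 = 0.585669
Parallel ([0.759269] and [0.585669]): 1 − (1 − 0.759269)(1 − 0.585669) = 0.9003

0.9003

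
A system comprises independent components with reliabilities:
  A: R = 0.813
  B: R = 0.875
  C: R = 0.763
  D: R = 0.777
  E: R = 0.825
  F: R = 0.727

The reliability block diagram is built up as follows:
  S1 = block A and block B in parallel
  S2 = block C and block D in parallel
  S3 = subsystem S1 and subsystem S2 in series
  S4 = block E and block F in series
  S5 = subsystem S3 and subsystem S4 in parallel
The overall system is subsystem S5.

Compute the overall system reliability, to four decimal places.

Parallel (A and B): 1 − (1 − 0.813000)(1 − 0.875000) = 0.976625
Parallel (C and D): 1 − (1 − 0.763000)(1 − 0.777000) = 0.947149
Series ([0.976625] and [0.947149]): 0.976625 × 0.947149 = 0.925009
Series (E and F): 0.825000 × 0.727000 = 0.599775
Parallel ([0.925009] and [0.599775]): 1 − (1 − 0.925009)(1 − 0.599775) = 0.9700

0.9700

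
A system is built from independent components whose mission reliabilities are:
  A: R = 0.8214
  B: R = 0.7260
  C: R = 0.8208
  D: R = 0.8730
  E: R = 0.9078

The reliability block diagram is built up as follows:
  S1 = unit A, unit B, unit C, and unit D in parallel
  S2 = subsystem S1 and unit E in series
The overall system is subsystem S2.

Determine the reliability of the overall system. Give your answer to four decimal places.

0.9068

Parallel (A, B, C, and D): 1 − (1 − 0.821400)(1 − 0.726000)(1 − 0.820800)(1 − 0.873000) = 0.998886
Series ([0.998886] and E): 0.998886 × 0.907800 = 0.9068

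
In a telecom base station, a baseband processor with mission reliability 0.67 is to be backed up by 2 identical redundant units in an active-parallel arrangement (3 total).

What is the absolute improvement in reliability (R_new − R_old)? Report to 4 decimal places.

R_before = 0.67
R_after = 1 − (1 − 0.67)^3 = 0.9641
ΔR = 0.9641 − 0.67 = 0.2941

0.2941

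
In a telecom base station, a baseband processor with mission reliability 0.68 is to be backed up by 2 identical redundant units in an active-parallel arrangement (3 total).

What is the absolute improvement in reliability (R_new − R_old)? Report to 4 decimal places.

0.2872

R_before = 0.68
R_after = 1 − (1 − 0.68)^3 = 0.9672
ΔR = 0.9672 − 0.68 = 0.2872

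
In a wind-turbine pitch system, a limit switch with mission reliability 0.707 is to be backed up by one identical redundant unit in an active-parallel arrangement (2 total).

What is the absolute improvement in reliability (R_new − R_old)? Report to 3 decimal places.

0.207

R_before = 0.707
R_after = 1 − (1 − 0.707)^2 = 0.914
ΔR = 0.914 − 0.707 = 0.207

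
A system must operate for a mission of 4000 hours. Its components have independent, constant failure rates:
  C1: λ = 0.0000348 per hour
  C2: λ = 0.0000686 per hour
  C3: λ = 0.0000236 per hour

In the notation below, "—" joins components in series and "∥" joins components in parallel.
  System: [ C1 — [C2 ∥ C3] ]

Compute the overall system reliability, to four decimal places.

R(C1) = exp(−0.0000348 × 4000) = 0.870054
R(C2) = exp(−0.0000686 × 4000) = 0.760028
R(C3) = exp(−0.0000236 × 4000) = 0.909919
Parallel (C2 and C3): 1 − (1 − 0.760028)(1 − 0.909919) = 0.978383
Series (C1 and [0.978383]): 0.870054 × 0.978383 = 0.8512

0.8512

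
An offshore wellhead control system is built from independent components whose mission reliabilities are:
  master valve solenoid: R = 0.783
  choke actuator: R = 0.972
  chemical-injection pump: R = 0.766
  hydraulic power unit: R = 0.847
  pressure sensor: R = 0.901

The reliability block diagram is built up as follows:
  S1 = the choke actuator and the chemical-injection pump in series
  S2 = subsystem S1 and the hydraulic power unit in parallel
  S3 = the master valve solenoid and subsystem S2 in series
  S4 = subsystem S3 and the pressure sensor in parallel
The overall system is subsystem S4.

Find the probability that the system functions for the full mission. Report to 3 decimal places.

Series (choke actuator and chemical-injection pump): 0.97200 × 0.76600 = 0.74455
Parallel ([0.74455] and hydraulic power unit): 1 − (1 − 0.74455)(1 − 0.84700) = 0.96092
Series (master valve solenoid and [0.96092]): 0.78300 × 0.96092 = 0.75240
Parallel ([0.75240] and pressure sensor): 1 − (1 − 0.75240)(1 − 0.90100) = 0.975

0.975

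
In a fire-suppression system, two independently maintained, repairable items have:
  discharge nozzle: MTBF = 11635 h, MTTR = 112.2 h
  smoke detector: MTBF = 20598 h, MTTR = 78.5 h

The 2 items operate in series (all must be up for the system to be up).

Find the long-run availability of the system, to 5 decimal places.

0.98669

A(discharge nozzle) = MTBF/(MTBF+MTTR) = 11635/(11635+112.2) = 0.990449
A(smoke detector) = MTBF/(MTBF+MTTR) = 20598/(20598+78.5) = 0.996203
Series availability: 0.990449 × 0.996203 = 0.98669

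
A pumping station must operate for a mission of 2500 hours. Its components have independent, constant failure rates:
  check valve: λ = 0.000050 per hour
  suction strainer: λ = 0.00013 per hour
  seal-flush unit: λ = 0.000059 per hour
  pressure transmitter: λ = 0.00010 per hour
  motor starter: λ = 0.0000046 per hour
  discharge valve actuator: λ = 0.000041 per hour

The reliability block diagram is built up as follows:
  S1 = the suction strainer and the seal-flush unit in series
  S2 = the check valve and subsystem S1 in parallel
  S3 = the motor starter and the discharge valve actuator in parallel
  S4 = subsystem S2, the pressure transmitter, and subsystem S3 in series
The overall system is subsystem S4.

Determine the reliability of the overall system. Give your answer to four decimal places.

R(check valve) = exp(−0.000050 × 2500) = 0.882497
R(suction strainer) = exp(−0.00013 × 2500) = 0.722527
R(seal-flush unit) = exp(−0.000059 × 2500) = 0.862862
R(pressure transmitter) = exp(−0.00010 × 2500) = 0.778801
R(motor starter) = exp(−0.0000046 × 2500) = 0.988566
R(discharge valve actuator) = exp(−0.000041 × 2500) = 0.902578
Series (suction strainer and seal-flush unit): 0.722527 × 0.862862 = 0.623441
Parallel (check valve and [0.623441]): 1 − (1 − 0.882497)(1 − 0.623441) = 0.955753
Parallel (motor starter and discharge valve actuator): 1 − (1 − 0.988566)(1 − 0.902578) = 0.998886
Series ([0.955753], pressure transmitter, and [0.998886]): 0.955753 × 0.778801 × 0.998886 = 0.7435

0.7435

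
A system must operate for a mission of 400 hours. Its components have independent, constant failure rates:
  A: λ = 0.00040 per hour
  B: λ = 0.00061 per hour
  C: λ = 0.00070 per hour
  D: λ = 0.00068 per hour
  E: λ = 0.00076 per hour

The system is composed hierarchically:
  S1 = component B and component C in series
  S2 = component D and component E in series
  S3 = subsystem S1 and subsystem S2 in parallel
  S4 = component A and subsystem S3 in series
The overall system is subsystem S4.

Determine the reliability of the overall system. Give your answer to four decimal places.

R(A) = exp(−0.00040 × 400) = 0.852144
R(B) = exp(−0.00061 × 400) = 0.783488
R(C) = exp(−0.00070 × 400) = 0.755784
R(D) = exp(−0.00068 × 400) = 0.761854
R(E) = exp(−0.00076 × 400) = 0.737861
Series (B and C): 0.783488 × 0.755784 = 0.592148
Series (D and E): 0.761854 × 0.737861 = 0.562142
Parallel ([0.592148] and [0.562142]): 1 − (1 − 0.592148)(1 − 0.562142) = 0.821419
Series (A and [0.821419]): 0.852144 × 0.821419 = 0.7000

0.7000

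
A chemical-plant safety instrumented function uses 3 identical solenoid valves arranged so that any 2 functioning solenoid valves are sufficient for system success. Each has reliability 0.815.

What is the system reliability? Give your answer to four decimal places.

0.9100

R = Σ_{i=2}^{3} C(3,i) p^i (1−p)^{3−i} with p = 0.815
C(3,2)·0.815^2·0.185^1 = 0.368645
C(3,3)·0.815^3·0.185^0 = 0.541343
Sum = 0.9100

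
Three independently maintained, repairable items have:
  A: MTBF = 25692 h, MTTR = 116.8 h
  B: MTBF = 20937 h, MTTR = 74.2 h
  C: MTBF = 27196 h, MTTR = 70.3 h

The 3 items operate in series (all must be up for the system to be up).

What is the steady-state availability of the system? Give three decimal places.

A(A) = MTBF/(MTBF+MTTR) = 25692/(25692+116.8) = 0.995474
A(B) = MTBF/(MTBF+MTTR) = 20937/(20937+74.2) = 0.996469
A(C) = MTBF/(MTBF+MTTR) = 27196/(27196+70.3) = 0.997422
Series availability: 0.995474 × 0.996469 × 0.997422 = 0.989

0.989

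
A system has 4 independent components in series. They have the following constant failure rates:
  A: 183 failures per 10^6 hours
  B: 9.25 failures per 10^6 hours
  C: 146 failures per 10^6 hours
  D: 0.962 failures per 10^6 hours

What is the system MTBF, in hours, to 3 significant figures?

2950

Series of exponential components: λ_sys = Σ λ_i
λ_sys = 0.000183 + 0.00000925 + 0.000146 + 0.000000962 = 3.3921e-04 /h
MTBF = 1 / λ_sys = 2950 h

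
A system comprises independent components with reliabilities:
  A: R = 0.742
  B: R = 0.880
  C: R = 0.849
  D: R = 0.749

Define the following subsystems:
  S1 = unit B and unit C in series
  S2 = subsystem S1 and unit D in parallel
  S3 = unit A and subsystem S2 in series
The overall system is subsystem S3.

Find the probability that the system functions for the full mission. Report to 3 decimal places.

Series (B and C): 0.88000 × 0.84900 = 0.74712
Parallel ([0.74712] and D): 1 − (1 − 0.74712)(1 − 0.74900) = 0.93653
Series (A and [0.93653]): 0.74200 × 0.93653 = 0.695

0.695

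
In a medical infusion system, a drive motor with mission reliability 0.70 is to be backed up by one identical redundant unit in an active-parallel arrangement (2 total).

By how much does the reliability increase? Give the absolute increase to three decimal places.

0.210

R_before = 0.70
R_after = 1 − (1 − 0.70)^2 = 0.910
ΔR = 0.910 − 0.70 = 0.210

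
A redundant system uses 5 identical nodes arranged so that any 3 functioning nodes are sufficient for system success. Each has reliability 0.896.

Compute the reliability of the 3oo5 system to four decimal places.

R = Σ_{i=3}^{5} C(5,i) p^i (1−p)^{5−i} with p = 0.896
C(5,3)·0.896^3·0.104^2 = 0.077802
C(5,4)·0.896^4·0.104^1 = 0.335147
C(5,5)·0.896^5·0.104^0 = 0.577484
Sum = 0.9904

0.9904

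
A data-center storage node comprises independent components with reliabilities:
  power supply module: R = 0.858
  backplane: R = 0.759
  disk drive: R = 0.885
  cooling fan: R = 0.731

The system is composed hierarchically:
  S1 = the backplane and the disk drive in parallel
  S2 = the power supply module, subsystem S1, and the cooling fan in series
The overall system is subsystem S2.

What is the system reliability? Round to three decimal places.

0.610

Parallel (backplane and disk drive): 1 − (1 − 0.75900)(1 − 0.88500) = 0.97229
Series (power supply module, [0.97229], and cooling fan): 0.85800 × 0.97229 × 0.73100 = 0.610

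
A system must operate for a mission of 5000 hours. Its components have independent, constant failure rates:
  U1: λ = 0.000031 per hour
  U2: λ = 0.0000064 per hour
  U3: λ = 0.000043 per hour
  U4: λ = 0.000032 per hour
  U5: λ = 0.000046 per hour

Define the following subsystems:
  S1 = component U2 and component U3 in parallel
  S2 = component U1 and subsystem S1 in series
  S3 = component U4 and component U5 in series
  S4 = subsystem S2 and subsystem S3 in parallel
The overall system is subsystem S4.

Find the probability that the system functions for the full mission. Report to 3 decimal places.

0.952

R(U1) = exp(−0.000031 × 5000) = 0.85642
R(U2) = exp(−0.0000064 × 5000) = 0.96851
R(U3) = exp(−0.000043 × 5000) = 0.80654
R(U4) = exp(−0.000032 × 5000) = 0.85214
R(U5) = exp(−0.000046 × 5000) = 0.79453
Parallel (U2 and U3): 1 − (1 − 0.96851)(1 − 0.80654) = 0.99391
Series (U1 and [0.99391]): 0.85642 × 0.99391 = 0.85120
Series (U4 and U5): 0.85214 × 0.79453 = 0.67705
Parallel ([0.85120] and [0.67705]): 1 − (1 − 0.85120)(1 − 0.67705) = 0.952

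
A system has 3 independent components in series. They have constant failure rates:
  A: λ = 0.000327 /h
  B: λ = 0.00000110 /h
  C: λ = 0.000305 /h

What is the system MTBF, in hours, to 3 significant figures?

Series of exponential components: λ_sys = Σ λ_i
λ_sys = 0.000327 + 0.00000110 + 0.000305 = 6.3310e-04 /h
MTBF = 1 / λ_sys = 1580 h

1580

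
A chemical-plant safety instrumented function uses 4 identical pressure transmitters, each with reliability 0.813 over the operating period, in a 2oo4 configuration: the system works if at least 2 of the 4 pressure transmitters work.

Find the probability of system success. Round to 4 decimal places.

0.9775

R = Σ_{i=2}^{4} C(4,i) p^i (1−p)^{4−i} with p = 0.813
C(4,2)·0.813^2·0.187^2 = 0.138681
C(4,3)·0.813^3·0.187^1 = 0.401951
C(4,4)·0.813^4·0.187^0 = 0.436880
Sum = 0.9775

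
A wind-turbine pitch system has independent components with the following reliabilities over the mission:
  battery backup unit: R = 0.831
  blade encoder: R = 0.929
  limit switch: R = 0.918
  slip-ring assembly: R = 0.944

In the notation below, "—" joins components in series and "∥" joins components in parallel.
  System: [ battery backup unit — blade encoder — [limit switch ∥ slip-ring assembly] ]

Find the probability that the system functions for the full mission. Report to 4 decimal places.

0.7685

Parallel (limit switch and slip-ring assembly): 1 − (1 − 0.918000)(1 − 0.944000) = 0.995408
Series (battery backup unit, blade encoder, and [0.995408]): 0.831000 × 0.929000 × 0.995408 = 0.7685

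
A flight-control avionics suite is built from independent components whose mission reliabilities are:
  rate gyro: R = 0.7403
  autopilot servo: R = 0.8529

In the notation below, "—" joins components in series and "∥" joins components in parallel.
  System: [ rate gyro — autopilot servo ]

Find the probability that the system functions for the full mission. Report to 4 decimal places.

Series (rate gyro and autopilot servo): 0.740300 × 0.852900 = 0.6314

0.6314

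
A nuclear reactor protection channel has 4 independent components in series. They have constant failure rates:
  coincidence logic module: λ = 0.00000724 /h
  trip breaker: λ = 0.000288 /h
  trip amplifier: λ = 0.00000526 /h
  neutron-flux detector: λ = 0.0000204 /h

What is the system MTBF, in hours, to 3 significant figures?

Series of exponential components: λ_sys = Σ λ_i
λ_sys = 0.00000724 + 0.000288 + 0.00000526 + 0.0000204 = 3.2090e-04 /h
MTBF = 1 / λ_sys = 3120 h

3120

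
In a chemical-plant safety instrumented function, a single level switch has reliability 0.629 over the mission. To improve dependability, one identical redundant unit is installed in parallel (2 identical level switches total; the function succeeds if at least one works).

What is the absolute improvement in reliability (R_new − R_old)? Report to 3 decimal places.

0.233

R_before = 0.629
R_after = 1 − (1 − 0.629)^2 = 0.862
ΔR = 0.862 − 0.629 = 0.233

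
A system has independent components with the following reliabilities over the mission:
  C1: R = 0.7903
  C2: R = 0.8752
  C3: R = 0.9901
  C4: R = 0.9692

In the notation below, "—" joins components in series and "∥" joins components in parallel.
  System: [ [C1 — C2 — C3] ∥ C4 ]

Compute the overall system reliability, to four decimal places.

0.9903

Series (C1, C2, and C3): 0.790300 × 0.875200 × 0.990100 = 0.684823
Parallel ([0.684823] and C4): 1 − (1 − 0.684823)(1 − 0.969200) = 0.9903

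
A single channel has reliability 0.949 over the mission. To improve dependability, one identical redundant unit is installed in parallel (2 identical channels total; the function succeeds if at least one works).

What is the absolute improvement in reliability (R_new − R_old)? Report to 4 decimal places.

R_before = 0.949
R_after = 1 − (1 − 0.949)^2 = 0.9974
ΔR = 0.9974 − 0.949 = 0.0484

0.0484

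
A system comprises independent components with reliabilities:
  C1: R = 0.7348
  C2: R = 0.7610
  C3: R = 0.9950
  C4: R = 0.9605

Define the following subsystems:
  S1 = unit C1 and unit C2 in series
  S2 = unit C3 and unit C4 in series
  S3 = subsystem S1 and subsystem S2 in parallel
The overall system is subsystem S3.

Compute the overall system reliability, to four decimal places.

Series (C1 and C2): 0.734800 × 0.761000 = 0.559183
Series (C3 and C4): 0.995000 × 0.960500 = 0.955698
Parallel ([0.559183] and [0.955698]): 1 − (1 − 0.559183)(1 − 0.955698) = 0.9805

0.9805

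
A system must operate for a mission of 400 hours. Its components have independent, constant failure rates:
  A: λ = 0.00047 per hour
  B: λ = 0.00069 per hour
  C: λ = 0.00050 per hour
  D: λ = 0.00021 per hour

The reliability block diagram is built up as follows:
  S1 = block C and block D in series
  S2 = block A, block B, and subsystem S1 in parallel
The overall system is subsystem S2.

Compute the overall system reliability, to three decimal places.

R(A) = exp(−0.00047 × 400) = 0.82861
R(B) = exp(−0.00069 × 400) = 0.75881
R(C) = exp(−0.00050 × 400) = 0.81873
R(D) = exp(−0.00021 × 400) = 0.91943
Series (C and D): 0.81873 × 0.91943 = 0.75276
Parallel (A, B, and [0.75276]): 1 − (1 − 0.82861)(1 − 0.75881)(1 − 0.75276) = 0.990

0.990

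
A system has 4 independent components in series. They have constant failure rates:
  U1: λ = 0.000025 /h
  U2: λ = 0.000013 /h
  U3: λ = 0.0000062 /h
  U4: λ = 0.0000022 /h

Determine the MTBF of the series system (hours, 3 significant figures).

21600

Series of exponential components: λ_sys = Σ λ_i
λ_sys = 0.000025 + 0.000013 + 0.0000062 + 0.0000022 = 4.6400e-05 /h
MTBF = 1 / λ_sys = 21600 h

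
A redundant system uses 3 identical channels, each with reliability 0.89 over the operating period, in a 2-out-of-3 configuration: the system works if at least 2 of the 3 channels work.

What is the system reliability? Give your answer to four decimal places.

0.9664

R = Σ_{i=2}^{3} C(3,i) p^i (1−p)^{3−i} with p = 0.89
C(3,2)·0.89^2·0.11^1 = 0.261393
C(3,3)·0.89^3·0.11^0 = 0.704969
Sum = 0.9664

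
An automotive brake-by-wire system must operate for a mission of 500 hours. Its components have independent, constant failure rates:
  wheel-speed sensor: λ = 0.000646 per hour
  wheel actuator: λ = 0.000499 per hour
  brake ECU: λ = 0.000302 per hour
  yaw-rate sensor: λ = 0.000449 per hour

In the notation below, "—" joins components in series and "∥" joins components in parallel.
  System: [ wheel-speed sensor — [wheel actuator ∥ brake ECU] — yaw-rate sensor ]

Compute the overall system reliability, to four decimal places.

0.5605

R(wheel-speed sensor) = exp(−0.000646 × 500) = 0.723974
R(wheel actuator) = exp(−0.000499 × 500) = 0.779190
R(brake ECU) = exp(−0.000302 × 500) = 0.859848
R(yaw-rate sensor) = exp(−0.000449 × 500) = 0.798916
Parallel (wheel actuator and brake ECU): 1 − (1 − 0.779190)(1 − 0.859848) = 0.969053
Series (wheel-speed sensor, [0.969053], and yaw-rate sensor): 0.723974 × 0.969053 × 0.798916 = 0.5605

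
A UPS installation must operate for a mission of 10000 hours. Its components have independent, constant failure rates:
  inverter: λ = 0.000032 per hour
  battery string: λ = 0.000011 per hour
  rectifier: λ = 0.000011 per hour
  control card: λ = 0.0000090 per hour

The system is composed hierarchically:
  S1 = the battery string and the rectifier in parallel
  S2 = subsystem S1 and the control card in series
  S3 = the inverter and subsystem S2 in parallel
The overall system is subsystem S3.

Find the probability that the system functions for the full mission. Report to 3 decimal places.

0.974

R(inverter) = exp(−0.000032 × 10000) = 0.72615
R(battery string) = exp(−0.000011 × 10000) = 0.89583
R(rectifier) = exp(−0.000011 × 10000) = 0.89583
R(control card) = exp(−0.0000090 × 10000) = 0.91393
Parallel (battery string and rectifier): 1 − (1 − 0.89583)(1 − 0.89583) = 0.98915
Series ([0.98915] and control card): 0.98915 × 0.91393 = 0.90401
Parallel (inverter and [0.90401]): 1 − (1 − 0.72615)(1 − 0.90401) = 0.974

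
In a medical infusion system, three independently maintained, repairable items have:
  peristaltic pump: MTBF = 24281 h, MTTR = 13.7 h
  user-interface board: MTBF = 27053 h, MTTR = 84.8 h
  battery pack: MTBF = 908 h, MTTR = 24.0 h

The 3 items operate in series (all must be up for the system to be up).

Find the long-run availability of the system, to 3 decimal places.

0.971

A(peristaltic pump) = MTBF/(MTBF+MTTR) = 24281/(24281+13.7) = 0.999436
A(user-interface board) = MTBF/(MTBF+MTTR) = 27053/(27053+84.8) = 0.996875
A(battery pack) = MTBF/(MTBF+MTTR) = 908/(908+24.0) = 0.974249
Series availability: 0.999436 × 0.996875 × 0.974249 = 0.971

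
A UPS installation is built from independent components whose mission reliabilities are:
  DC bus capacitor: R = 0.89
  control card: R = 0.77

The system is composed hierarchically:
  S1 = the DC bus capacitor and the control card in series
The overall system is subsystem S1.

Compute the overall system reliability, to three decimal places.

0.685

Series (DC bus capacitor and control card): 0.89000 × 0.77000 = 0.685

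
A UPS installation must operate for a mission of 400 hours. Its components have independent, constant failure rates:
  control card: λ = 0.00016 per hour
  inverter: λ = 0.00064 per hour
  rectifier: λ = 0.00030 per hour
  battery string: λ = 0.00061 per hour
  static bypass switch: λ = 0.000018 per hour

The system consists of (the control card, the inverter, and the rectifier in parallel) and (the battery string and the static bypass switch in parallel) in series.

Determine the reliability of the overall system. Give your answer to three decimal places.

R(control card) = exp(−0.00016 × 400) = 0.93800
R(inverter) = exp(−0.00064 × 400) = 0.77414
R(rectifier) = exp(−0.00030 × 400) = 0.88692
R(battery string) = exp(−0.00061 × 400) = 0.78349
R(static bypass switch) = exp(−0.000018 × 400) = 0.99283
Parallel (control card, inverter, and rectifier): 1 − (1 − 0.93800)(1 − 0.77414)(1 − 0.88692) = 0.99842
Parallel (battery string and static bypass switch): 1 − (1 − 0.78349)(1 − 0.99283) = 0.99845
Series ([0.99842] and [0.99845]): 0.99842 × 0.99845 = 0.997

0.997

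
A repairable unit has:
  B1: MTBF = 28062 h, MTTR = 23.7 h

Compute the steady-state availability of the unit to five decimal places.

0.99916

A(B1) = MTBF/(MTBF+MTTR) = 28062/(28062+23.7) = 0.99916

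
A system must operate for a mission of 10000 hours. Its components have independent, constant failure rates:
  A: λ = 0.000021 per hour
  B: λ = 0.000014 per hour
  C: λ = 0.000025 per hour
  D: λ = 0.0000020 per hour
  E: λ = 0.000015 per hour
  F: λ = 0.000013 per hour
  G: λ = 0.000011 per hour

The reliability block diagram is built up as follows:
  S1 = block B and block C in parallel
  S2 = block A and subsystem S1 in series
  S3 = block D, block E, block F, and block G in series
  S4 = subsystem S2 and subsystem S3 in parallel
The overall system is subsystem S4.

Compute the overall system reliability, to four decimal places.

0.9284

R(A) = exp(−0.000021 × 10000) = 0.810584
R(B) = exp(−0.000014 × 10000) = 0.869358
R(C) = exp(−0.000025 × 10000) = 0.778801
R(D) = exp(−0.0000020 × 10000) = 0.980199
R(E) = exp(−0.000015 × 10000) = 0.860708
R(F) = exp(−0.000013 × 10000) = 0.878095
R(G) = exp(−0.000011 × 10000) = 0.895834
Parallel (B and C): 1 − (1 − 0.869358)(1 − 0.778801) = 0.971102
Series (A and [0.971102]): 0.810584 × 0.971102 = 0.787160
Series (D, E, F, and G): 0.980199 × 0.860708 × 0.878095 × 0.895834 = 0.663650
Parallel ([0.787160] and [0.663650]): 1 − (1 − 0.787160)(1 − 0.663650) = 0.9284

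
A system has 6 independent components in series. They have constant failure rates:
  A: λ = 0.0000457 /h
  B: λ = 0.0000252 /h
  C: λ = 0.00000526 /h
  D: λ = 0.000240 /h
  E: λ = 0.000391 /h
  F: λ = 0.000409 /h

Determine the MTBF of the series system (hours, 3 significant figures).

896

Series of exponential components: λ_sys = Σ λ_i
λ_sys = 0.0000457 + 0.0000252 + 0.00000526 + 0.000240 + 0.000391 + 0.000409 = 1.1162e-03 /h
MTBF = 1 / λ_sys = 896 h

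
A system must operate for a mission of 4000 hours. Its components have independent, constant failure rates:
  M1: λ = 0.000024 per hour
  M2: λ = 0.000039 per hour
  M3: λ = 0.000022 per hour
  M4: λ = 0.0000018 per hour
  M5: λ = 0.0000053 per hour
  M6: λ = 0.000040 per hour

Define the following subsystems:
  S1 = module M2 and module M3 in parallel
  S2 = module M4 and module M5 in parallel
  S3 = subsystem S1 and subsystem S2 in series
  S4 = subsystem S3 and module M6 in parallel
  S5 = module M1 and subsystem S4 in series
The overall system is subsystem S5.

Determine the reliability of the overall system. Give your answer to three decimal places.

0.907

R(M1) = exp(−0.000024 × 4000) = 0.90846
R(M2) = exp(−0.000039 × 4000) = 0.85556
R(M3) = exp(−0.000022 × 4000) = 0.91576
R(M4) = exp(−0.0000018 × 4000) = 0.99283
R(M5) = exp(−0.0000053 × 4000) = 0.97902
R(M6) = exp(−0.000040 × 4000) = 0.85214
Parallel (M2 and M3): 1 − (1 − 0.85556)(1 − 0.91576) = 0.98783
Parallel (M4 and M5): 1 − (1 − 0.99283)(1 − 0.97902) = 0.99985
Series ([0.98783] and [0.99985]): 0.98783 × 0.99985 = 0.98768
Parallel ([0.98768] and M6): 1 − (1 − 0.98768)(1 − 0.85214) = 0.99818
Series (M1 and [0.99818]): 0.90846 × 0.99818 = 0.907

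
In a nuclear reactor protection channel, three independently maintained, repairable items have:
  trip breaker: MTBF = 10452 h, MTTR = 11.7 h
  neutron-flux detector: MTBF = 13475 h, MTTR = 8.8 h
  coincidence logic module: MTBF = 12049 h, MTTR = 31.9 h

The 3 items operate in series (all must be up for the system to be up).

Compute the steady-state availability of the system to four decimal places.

A(trip breaker) = MTBF/(MTBF+MTTR) = 10452/(10452+11.7) = 0.998882
A(neutron-flux detector) = MTBF/(MTBF+MTTR) = 13475/(13475+8.8) = 0.999347
A(coincidence logic module) = MTBF/(MTBF+MTTR) = 12049/(12049+31.9) = 0.997359
Series availability: 0.998882 × 0.999347 × 0.997359 = 0.9956

0.9956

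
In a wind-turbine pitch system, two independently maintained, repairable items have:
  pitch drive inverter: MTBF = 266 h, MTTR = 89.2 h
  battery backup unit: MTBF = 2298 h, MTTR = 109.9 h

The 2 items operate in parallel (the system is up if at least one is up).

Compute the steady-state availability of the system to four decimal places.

0.9885

A(pitch drive inverter) = MTBF/(MTBF+MTTR) = 266/(266+89.2) = 0.748874
A(battery backup unit) = MTBF/(MTBF+MTTR) = 2298/(2298+109.9) = 0.954359
Parallel availability: 1 − (1 − 0.748874)(1 − 0.954359) = 0.9885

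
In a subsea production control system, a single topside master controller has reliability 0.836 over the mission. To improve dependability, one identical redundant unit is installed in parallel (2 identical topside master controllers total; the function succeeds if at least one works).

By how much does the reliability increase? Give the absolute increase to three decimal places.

0.137

R_before = 0.836
R_after = 1 − (1 − 0.836)^2 = 0.973
ΔR = 0.973 − 0.836 = 0.137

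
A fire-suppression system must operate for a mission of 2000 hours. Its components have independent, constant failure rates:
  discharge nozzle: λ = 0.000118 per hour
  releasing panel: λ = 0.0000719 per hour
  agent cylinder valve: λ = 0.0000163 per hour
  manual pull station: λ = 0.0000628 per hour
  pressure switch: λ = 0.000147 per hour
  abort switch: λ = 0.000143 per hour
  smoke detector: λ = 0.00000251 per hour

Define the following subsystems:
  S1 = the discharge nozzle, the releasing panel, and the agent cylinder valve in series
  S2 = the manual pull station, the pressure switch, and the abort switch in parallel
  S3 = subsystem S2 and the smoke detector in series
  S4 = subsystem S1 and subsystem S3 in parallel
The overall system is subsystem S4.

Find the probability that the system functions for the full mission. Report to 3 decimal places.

R(discharge nozzle) = exp(−0.000118 × 2000) = 0.78978
R(releasing panel) = exp(−0.0000719 × 2000) = 0.86606
R(agent cylinder valve) = exp(−0.0000163 × 2000) = 0.96793
R(manual pull station) = exp(−0.0000628 × 2000) = 0.88197
R(pressure switch) = exp(−0.000147 × 2000) = 0.74528
R(abort switch) = exp(−0.000143 × 2000) = 0.75126
R(smoke detector) = exp(−0.00000251 × 2000) = 0.99499
Series (discharge nozzle, releasing panel, and agent cylinder valve): 0.78978 × 0.86606 × 0.96793 = 0.66206
Parallel (manual pull station, pressure switch, and abort switch): 1 − (1 − 0.88197)(1 − 0.74528)(1 − 0.75126) = 0.99252
Series ([0.99252] and smoke detector): 0.99252 × 0.99499 = 0.98755
Parallel ([0.66206] and [0.98755]): 1 − (1 − 0.66206)(1 − 0.98755) = 0.996

0.996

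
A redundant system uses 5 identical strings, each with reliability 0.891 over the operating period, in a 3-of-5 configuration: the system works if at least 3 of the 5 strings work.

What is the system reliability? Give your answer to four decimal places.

R = Σ_{i=3}^{5} C(5,i) p^i (1−p)^{5−i} with p = 0.891
C(5,3)·0.891^3·0.109^2 = 0.084040
C(5,4)·0.891^4·0.109^1 = 0.343485
C(5,5)·0.891^5·0.109^0 = 0.561550
Sum = 0.9891

0.9891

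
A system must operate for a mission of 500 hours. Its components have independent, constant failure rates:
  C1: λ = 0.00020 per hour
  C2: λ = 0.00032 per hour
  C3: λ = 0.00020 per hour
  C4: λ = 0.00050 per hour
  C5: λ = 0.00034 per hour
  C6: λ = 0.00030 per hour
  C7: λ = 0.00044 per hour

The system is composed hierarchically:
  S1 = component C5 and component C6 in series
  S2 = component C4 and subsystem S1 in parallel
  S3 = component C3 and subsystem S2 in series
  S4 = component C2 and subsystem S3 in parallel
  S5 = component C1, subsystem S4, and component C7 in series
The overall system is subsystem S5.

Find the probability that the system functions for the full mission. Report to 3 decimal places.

0.710

R(C1) = exp(−0.00020 × 500) = 0.90484
R(C2) = exp(−0.00032 × 500) = 0.85214
R(C3) = exp(−0.00020 × 500) = 0.90484
R(C4) = exp(−0.00050 × 500) = 0.77880
R(C5) = exp(−0.00034 × 500) = 0.84366
R(C6) = exp(−0.00030 × 500) = 0.86071
R(C7) = exp(−0.00044 × 500) = 0.80252
Series (C5 and C6): 0.84366 × 0.86071 = 0.72615
Parallel (C4 and [0.72615]): 1 − (1 − 0.77880)(1 − 0.72615) = 0.93942
Series (C3 and [0.93942]): 0.90484 × 0.93942 = 0.85002
Parallel (C2 and [0.85002]): 1 − (1 − 0.85214)(1 − 0.85002) = 0.97782
Series (C1, [0.97782], and C7): 0.90484 × 0.97782 × 0.80252 = 0.710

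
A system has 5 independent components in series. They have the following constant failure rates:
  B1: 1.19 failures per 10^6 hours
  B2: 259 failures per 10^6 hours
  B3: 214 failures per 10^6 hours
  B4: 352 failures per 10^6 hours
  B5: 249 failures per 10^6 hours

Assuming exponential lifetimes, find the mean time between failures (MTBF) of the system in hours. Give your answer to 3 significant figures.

930

Series of exponential components: λ_sys = Σ λ_i
λ_sys = 0.00000119 + 0.000259 + 0.000214 + 0.000352 + 0.000249 = 1.0752e-03 /h
MTBF = 1 / λ_sys = 930 h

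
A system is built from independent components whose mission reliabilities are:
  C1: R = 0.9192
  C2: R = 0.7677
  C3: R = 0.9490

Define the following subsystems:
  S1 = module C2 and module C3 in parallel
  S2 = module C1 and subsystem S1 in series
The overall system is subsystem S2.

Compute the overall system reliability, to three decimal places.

Parallel (C2 and C3): 1 − (1 − 0.76770)(1 − 0.94900) = 0.98815
Series (C1 and [0.98815]): 0.91920 × 0.98815 = 0.908

0.908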